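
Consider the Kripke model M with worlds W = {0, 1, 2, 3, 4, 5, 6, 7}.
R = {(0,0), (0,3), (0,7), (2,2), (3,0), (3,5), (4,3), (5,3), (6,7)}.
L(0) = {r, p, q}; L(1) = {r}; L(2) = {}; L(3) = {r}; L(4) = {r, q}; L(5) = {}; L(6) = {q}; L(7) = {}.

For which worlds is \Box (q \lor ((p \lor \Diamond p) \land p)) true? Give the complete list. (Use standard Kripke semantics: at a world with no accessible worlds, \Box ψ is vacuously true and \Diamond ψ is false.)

1, 7

Recall that \Box ψ holds at a world iff ψ holds at every accessible world, and \Diamond ψ holds iff ψ holds at some accessible world.
Let φ = \Box (q \lor ((p \lor \Diamond p) \land p)). Evaluate φ at each world:
  0 (successors {0, 3, 7}): φ is false.
  1 (successors ∅): φ is true.
  2 (successors {2}): φ is false.
  3 (successors {0, 5}): φ is false.
  4 (successors {3}): φ is false.
  5 (successors {3}): φ is false.
  6 (successors {7}): φ is false.
  7 (successors ∅): φ is true.
For instance, at 6:
  At 6: \Box (q \lor ((p \lor \Diamond p) \land p)) requires q \lor ((p \lor \Diamond p) \land p) at every successor {7}.
    q \lor ((p \lor \Diamond p) \land p) fails at 7, so \Box (q \lor ((p \lor \Diamond p) \land p)) is false at 6.
      At 7: q is false, (p \lor \Diamond p) \land p is false, so q \lor ((p \lor \Diamond p) \land p) is false.
Satisfying worlds: {1, 7}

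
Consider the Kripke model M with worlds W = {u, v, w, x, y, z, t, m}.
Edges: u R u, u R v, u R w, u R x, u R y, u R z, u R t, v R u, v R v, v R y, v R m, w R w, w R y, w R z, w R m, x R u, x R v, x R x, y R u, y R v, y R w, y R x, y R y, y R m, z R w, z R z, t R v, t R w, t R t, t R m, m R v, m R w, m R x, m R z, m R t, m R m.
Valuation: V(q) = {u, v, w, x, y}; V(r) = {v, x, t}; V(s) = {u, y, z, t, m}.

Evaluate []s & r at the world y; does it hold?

At y: []s is false, r is false, so []s & r is false.
  At y: []s requires s at every successor {u, v, w, x, y, m}.
    s fails at v, so []s is false at y.

No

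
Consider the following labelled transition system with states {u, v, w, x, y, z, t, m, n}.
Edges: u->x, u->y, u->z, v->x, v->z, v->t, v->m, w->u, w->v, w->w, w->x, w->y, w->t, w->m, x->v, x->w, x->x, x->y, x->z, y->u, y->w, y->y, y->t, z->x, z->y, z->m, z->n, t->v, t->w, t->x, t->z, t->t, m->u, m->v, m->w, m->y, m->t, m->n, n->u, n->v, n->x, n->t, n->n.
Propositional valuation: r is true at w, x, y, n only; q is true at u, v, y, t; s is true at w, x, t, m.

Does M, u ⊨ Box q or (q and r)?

Recall that Box ψ holds at a world iff ψ holds at every accessible world, and Dia ψ holds iff ψ holds at some accessible world.
At u: Box q is false, q and r is false, so Box q or (q and r) is false.
  At u: Box q requires q at every successor {x, y, z}.
    q fails at x, so Box q is false at u.

No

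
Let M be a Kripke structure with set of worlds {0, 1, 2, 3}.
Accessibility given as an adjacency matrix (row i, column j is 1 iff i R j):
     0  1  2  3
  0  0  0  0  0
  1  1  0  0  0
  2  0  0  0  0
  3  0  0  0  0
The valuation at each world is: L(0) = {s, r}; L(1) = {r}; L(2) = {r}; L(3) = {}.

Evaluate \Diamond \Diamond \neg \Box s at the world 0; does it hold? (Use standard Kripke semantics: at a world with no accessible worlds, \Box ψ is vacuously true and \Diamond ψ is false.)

No

Recall that \Box ψ holds at a world iff ψ holds at every accessible world, and \Diamond ψ holds iff ψ holds at some accessible world.
At 0: no accessible worlds, so \Diamond \Diamond \neg \Box s is false.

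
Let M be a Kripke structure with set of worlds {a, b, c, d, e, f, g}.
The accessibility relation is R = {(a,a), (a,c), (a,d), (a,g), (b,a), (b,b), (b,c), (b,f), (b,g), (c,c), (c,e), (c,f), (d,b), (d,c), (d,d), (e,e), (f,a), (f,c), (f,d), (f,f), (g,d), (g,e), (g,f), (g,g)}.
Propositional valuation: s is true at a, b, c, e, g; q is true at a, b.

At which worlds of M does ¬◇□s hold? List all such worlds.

Recall that □ψ holds at a world iff ψ holds at every accessible world, and ◇ψ holds iff ψ holds at some accessible world.
Let φ = ¬◇□s. Evaluate φ at each world:
  a (successors {a, c, d, g}): φ is true.
  b (successors {a, b, c, f, g}): φ is true.
  c (successors {c, e, f}): φ is false.
  d (successors {b, c, d}): φ is true.
  e (successors {e}): φ is false.
  f (successors {a, c, d, f}): φ is true.
  g (successors {d, e, f, g}): φ is false.
For instance, at a:
  At a: ◇□s is false, so ¬◇□s is true.
    At a: ◇□s requires □s at some successor in {a, c, d, g}.
      At a: □s is false.
      At c: □s is false.
      At d: □s is false.
      At g: □s is false.
    So ◇□s is false at a.
Satisfying worlds: {a, b, d, f}

a, b, d, f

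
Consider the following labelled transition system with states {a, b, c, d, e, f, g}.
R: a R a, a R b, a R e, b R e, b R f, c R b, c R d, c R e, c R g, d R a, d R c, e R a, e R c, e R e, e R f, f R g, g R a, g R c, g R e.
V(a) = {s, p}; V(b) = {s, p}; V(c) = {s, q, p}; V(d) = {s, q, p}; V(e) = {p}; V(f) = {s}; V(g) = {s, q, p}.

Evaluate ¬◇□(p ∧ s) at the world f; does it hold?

Yes

Recall that □ψ holds at a world iff ψ holds at every accessible world, and ◇ψ holds iff ψ holds at some accessible world.
At f: ◇□(p ∧ s) is false, so ¬◇□(p ∧ s) is true.
  At f: ◇□(p ∧ s) requires □(p ∧ s) at some successor in {g}.
    At g: □(p ∧ s) is false.
  So ◇□(p ∧ s) is false at f.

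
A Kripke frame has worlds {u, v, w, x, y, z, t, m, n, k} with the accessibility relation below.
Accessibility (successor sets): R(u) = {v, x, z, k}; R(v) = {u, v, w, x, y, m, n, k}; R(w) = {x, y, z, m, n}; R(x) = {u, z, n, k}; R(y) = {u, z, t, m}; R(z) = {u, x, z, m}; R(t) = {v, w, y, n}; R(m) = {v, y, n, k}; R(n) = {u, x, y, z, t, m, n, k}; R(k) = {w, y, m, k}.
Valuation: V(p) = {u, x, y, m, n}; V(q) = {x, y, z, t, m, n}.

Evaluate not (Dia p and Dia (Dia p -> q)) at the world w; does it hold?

At w: Dia p and Dia (Dia p -> q) is true, so not (Dia p and Dia (Dia p -> q)) is false.
  At w: Dia p is true, Dia (Dia p -> q) is true, so Dia p and Dia (Dia p -> q) is true.
    At w: Dia p requires p at some successor in {x, y, z, m, n}.
      p holds at x, so Dia p is true at w.
    At w: Dia (Dia p -> q) requires Dia p -> q at some successor in {x, y, z, m, n}.
      Dia p -> q holds at x, so Dia (Dia p -> q) is true at w.

No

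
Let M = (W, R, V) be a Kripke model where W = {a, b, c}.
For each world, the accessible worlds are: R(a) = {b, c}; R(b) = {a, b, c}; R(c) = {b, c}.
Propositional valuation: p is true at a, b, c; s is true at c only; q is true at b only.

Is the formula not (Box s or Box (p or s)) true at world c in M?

No

At c: Box s or Box (p or s) is true, so not (Box s or Box (p or s)) is false.
  At c: Box s is false, Box (p or s) is true, so Box s or Box (p or s) is true.
    At c: Box s requires s at every successor {b, c}.
      s fails at b, so Box s is false at c.
    At c: Box (p or s) requires p or s at every successor {b, c}.
      At b: p or s is true.
      At c: p or s is true.
    So Box (p or s) is true at c.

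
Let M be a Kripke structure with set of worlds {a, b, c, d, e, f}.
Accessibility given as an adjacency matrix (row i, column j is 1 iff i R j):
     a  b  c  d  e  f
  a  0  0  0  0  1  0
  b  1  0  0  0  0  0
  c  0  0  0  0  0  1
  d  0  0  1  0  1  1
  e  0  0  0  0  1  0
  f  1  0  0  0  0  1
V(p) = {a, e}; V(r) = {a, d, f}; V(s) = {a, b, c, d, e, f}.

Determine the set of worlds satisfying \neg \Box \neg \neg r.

Let φ = \neg \Box \neg \neg r. Evaluate φ at each world:
  a (successors {e}): φ is true.
  b (successors {a}): φ is false.
  c (successors {f}): φ is false.
  d (successors {c, e, f}): φ is true.
  e (successors {e}): φ is true.
  f (successors {a, f}): φ is false.
For instance, at f:
  At f: \Box \neg \neg r is true, so \neg \Box \neg \neg r is false.
    At f: \Box \neg \neg r requires \neg \neg r at every successor {a, f}.
      At a: \neg \neg r is true.
      At f: \neg \neg r is true.
    So \Box \neg \neg r is true at f.
Satisfying worlds: {a, d, e}

a, d, e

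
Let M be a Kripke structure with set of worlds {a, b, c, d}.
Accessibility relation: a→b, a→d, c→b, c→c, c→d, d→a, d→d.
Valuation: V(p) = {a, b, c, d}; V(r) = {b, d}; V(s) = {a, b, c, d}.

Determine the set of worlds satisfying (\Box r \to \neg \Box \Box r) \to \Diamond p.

a, b, c, d

Let φ = (\Box r \to \neg \Box \Box r) \to \Diamond p. Evaluate φ at each world:
  a (successors {b, d}): φ is true.
  b (successors ∅): φ is true.
  c (successors {b, c, d}): φ is true.
  d (successors {a, d}): φ is true.
For instance, at d:
  At d: \Box r \to \neg \Box \Box r is true, \Diamond p is true, so (\Box r \to \neg \Box \Box r) \to \Diamond p is true.
    At d: \Box r is false, \neg \Box \Box r is true, so \Box r \to \neg \Box \Box r is true.
      At d: \Box r requires r at every successor {a, d}.
        r fails at a, so \Box r is false at d.
      At d: \Box \Box r is false, so \neg \Box \Box r is true.
    At d: \Diamond p requires p at some successor in {a, d}.
      p holds at a, so \Diamond p is true at d.
Satisfying worlds: {a, b, c, d}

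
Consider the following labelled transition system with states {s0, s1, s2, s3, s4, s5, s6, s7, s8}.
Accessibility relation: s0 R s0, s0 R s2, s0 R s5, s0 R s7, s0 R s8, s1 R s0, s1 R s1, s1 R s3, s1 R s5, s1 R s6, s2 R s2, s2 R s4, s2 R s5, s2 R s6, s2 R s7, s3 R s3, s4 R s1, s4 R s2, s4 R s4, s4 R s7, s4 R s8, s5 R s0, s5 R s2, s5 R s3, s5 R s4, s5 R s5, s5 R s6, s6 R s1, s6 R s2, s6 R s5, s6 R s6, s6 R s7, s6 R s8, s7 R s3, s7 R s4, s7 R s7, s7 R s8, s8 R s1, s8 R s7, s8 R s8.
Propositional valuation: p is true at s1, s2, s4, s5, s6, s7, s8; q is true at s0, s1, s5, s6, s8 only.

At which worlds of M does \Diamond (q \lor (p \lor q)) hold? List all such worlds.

s0, s1, s2, s4, s5, s6, s7, s8

Let φ = \Diamond (q \lor (p \lor q)). Evaluate φ at each world:
  s0 (successors {s0, s2, s5, s7, s8}): φ is true.
  s1 (successors {s0, s1, s3, s5, s6}): φ is true.
  s2 (successors {s2, s4, s5, s6, s7}): φ is true.
  s3 (successors {s3}): φ is false.
  s4 (successors {s1, s2, s4, s7, s8}): φ is true.
  s5 (successors {s0, s2, s3, s4, s5, s6}): φ is true.
  s6 (successors {s1, s2, s5, s6, s7, s8}): φ is true.
  s7 (successors {s3, s4, s7, s8}): φ is true.
  s8 (successors {s1, s7, s8}): φ is true.
For instance, at s6:
  At s6: \Diamond (q \lor (p \lor q)) requires q \lor (p \lor q) at some successor in {s1, s2, s5, s6, s7, s8}.
    q \lor (p \lor q) holds at s1, so \Diamond (q \lor (p \lor q)) is true at s6.
Satisfying worlds: {s0, s1, s2, s4, s5, s6, s7, s8}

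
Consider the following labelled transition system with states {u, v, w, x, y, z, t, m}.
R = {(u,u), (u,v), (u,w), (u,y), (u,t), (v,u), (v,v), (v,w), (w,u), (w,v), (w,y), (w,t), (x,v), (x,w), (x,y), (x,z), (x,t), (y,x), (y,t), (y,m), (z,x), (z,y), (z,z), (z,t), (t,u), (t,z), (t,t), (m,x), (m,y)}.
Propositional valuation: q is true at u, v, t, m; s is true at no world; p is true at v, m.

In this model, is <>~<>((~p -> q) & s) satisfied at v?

At v: <>~<>((~p -> q) & s) requires ~<>((~p -> q) & s) at some successor in {u, v, w}.
  ~<>((~p -> q) & s) holds at u, so <>~<>((~p -> q) & s) is true at v.
    At u: <>((~p -> q) & s) is false, so ~<>((~p -> q) & s) is true.
      At u: <>((~p -> q) & s) requires (~p -> q) & s at some successor in {u, v, w, y, t}.
        At u: (~p -> q) & s is false.
        At v: (~p -> q) & s is false.
        At w: (~p -> q) & s is false.
        At y: (~p -> q) & s is false.
        At t: (~p -> q) & s is false.
      So <>((~p -> q) & s) is false at u.

Yes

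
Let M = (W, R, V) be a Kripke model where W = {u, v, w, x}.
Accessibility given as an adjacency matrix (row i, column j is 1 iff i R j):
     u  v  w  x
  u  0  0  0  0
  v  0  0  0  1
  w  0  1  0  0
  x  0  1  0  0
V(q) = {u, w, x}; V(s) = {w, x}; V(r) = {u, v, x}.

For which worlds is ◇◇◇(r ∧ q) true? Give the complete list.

Let φ = ◇◇◇(r ∧ q). Evaluate φ at each world:
  u (successors ∅): φ is false.
  v (successors {x}): φ is true.
  w (successors {v}): φ is false.
  x (successors {v}): φ is false.
For instance, at v:
  At v: ◇◇◇(r ∧ q) requires ◇◇(r ∧ q) at some successor in {x}.
    ◇◇(r ∧ q) holds at x, so ◇◇◇(r ∧ q) is true at v.
      At x: ◇◇(r ∧ q) requires ◇(r ∧ q) at some successor in {v}.
        ◇(r ∧ q) holds at v, so ◇◇(r ∧ q) is true at x.
Satisfying worlds: {v}

v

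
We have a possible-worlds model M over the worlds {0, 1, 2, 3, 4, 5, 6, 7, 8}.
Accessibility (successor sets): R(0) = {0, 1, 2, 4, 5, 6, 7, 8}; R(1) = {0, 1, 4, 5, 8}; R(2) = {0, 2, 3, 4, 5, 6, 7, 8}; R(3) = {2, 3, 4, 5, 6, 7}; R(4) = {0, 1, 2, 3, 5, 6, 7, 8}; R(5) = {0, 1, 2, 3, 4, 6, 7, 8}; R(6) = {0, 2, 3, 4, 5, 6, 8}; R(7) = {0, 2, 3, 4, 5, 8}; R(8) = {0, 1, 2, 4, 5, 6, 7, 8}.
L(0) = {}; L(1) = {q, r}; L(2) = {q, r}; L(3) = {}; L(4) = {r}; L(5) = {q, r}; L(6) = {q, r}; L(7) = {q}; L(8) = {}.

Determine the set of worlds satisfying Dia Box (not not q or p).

none

Recall that Box ψ holds at a world iff ψ holds at every accessible world, and Dia ψ holds iff ψ holds at some accessible world.
Let φ = Dia Box (not not q or p). Evaluate φ at each world:
  0 (successors {0, 1, 2, 4, 5, 6, 7, 8}): φ is false.
  1 (successors {0, 1, 4, 5, 8}): φ is false.
  2 (successors {0, 2, 3, 4, 5, 6, 7, 8}): φ is false.
  3 (successors {2, 3, 4, 5, 6, 7}): φ is false.
  4 (successors {0, 1, 2, 3, 5, 6, 7, 8}): φ is false.
  5 (successors {0, 1, 2, 3, 4, 6, 7, 8}): φ is false.
  6 (successors {0, 2, 3, 4, 5, 6, 8}): φ is false.
  7 (successors {0, 2, 3, 4, 5, 8}): φ is false.
  8 (successors {0, 1, 2, 4, 5, 6, 7, 8}): φ is false.
For instance, at 7:
  At 7: Dia Box (not not q or p) requires Box (not not q or p) at some successor in {0, 2, 3, 4, 5, 8}.
    At 0: Box (not not q or p) is false.
    At 2: Box (not not q or p) is false.
    At 3: Box (not not q or p) is false.
    At 4: Box (not not q or p) is false.
    At 5: Box (not not q or p) is false.
    At 8: Box (not not q or p) is false.
  So Dia Box (not not q or p) is false at 7.
Satisfying worlds: none.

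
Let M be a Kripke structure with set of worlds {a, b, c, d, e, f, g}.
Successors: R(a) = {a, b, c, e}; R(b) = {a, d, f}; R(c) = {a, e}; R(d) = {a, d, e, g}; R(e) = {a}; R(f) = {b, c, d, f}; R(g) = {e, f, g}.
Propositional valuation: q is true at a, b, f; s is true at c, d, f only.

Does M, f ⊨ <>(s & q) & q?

Recall that <>ψ holds at a world iff ψ holds at some accessible world.
At f: <>(s & q) is true, q is true, so <>(s & q) & q is true.
  At f: <>(s & q) requires s & q at some successor in {b, c, d, f}.
    s & q holds at f, so <>(s & q) is true at f.

Yes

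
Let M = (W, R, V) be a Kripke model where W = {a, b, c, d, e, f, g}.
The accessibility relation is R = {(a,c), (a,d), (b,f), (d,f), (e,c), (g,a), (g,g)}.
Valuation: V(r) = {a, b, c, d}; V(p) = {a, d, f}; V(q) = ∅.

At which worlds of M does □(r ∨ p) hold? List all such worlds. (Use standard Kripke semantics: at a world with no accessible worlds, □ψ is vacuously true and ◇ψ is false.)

a, b, c, d, e, f

Let φ = □(r ∨ p). Evaluate φ at each world:
  a (successors {c, d}): φ is true.
  b (successors {f}): φ is true.
  c (successors ∅): φ is true.
  d (successors {f}): φ is true.
  e (successors {c}): φ is true.
  f (successors ∅): φ is true.
  g (successors {a, g}): φ is false.
For instance, at g:
  At g: □(r ∨ p) requires r ∨ p at every successor {a, g}.
    r ∨ p fails at g, so □(r ∨ p) is false at g.
Satisfying worlds: {a, b, c, d, e, f}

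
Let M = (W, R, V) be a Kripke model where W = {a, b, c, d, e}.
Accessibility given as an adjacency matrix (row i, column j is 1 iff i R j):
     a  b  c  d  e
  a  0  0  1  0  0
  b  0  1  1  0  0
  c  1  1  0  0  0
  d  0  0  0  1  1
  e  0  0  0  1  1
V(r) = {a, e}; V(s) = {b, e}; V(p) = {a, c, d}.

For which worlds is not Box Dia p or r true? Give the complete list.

a, e

Let φ = not Box Dia p or r. Evaluate φ at each world:
  a (successors {c}): φ is true.
  b (successors {b, c}): φ is false.
  c (successors {a, b}): φ is false.
  d (successors {d, e}): φ is false.
  e (successors {d, e}): φ is true.
For instance, at b:
  At b: not Box Dia p is false, r is false, so not Box Dia p or r is false.
    At b: Box Dia p is true, so not Box Dia p is false.
      At b: Box Dia p requires Dia p at every successor {b, c}.
        At b: Dia p is true.
        At c: Dia p is true.
      So Box Dia p is true at b.
Satisfying worlds: {a, e}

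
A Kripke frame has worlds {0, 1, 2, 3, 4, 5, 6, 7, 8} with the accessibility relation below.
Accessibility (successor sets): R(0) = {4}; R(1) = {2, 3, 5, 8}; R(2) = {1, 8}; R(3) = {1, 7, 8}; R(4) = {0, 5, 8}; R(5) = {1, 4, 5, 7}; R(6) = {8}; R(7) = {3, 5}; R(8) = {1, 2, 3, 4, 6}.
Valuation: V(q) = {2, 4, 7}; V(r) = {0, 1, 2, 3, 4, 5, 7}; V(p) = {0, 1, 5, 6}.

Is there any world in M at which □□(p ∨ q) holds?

Let φ = □□(p ∨ q). Evaluate φ at each world:
  0 (successors {4}): φ is false.
  1 (successors {2, 3, 5, 8}): φ is false.
  2 (successors {1, 8}): φ is false.
  3 (successors {1, 7, 8}): φ is false.
  4 (successors {0, 5, 8}): φ is false.
  5 (successors {1, 4, 5, 7}): φ is false.
  6 (successors {8}): φ is false.
  7 (successors {3, 5}): φ is false.
  8 (successors {1, 2, 3, 4, 6}): φ is false.
For instance, at 5:
  At 5: □□(p ∨ q) requires □(p ∨ q) at every successor {1, 4, 5, 7}.
    □(p ∨ q) fails at 1, so □□(p ∨ q) is false at 5.
      At 1: □(p ∨ q) requires p ∨ q at every successor {2, 3, 5, 8}.
        p ∨ q fails at 3, so □(p ∨ q) is false at 1.

No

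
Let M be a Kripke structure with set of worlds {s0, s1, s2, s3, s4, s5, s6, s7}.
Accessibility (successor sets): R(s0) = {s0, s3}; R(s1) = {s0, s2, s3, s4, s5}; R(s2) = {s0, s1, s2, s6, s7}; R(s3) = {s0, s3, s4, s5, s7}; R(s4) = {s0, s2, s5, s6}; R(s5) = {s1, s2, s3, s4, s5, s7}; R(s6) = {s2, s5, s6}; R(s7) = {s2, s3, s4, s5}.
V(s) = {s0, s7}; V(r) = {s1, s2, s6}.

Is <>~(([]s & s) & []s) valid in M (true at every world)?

Let φ = <>~(([]s & s) & []s). Evaluate φ at each world:
  s0 (successors {s0, s3}): φ is true.
  s1 (successors {s0, s2, s3, s4, s5}): φ is true.
  s2 (successors {s0, s1, s2, s6, s7}): φ is true.
  s3 (successors {s0, s3, s4, s5, s7}): φ is true.
  s4 (successors {s0, s2, s5, s6}): φ is true.
  s5 (successors {s1, s2, s3, s4, s5, s7}): φ is true.
  s6 (successors {s2, s5, s6}): φ is true.
  s7 (successors {s2, s3, s4, s5}): φ is true.
For instance, at s6:
  At s6: <>~(([]s & s) & []s) requires ~(([]s & s) & []s) at some successor in {s2, s5, s6}.
    ~(([]s & s) & []s) holds at s2, so <>~(([]s & s) & []s) is true at s6.
      At s2: ([]s & s) & []s is false, so ~(([]s & s) & []s) is true.

Yes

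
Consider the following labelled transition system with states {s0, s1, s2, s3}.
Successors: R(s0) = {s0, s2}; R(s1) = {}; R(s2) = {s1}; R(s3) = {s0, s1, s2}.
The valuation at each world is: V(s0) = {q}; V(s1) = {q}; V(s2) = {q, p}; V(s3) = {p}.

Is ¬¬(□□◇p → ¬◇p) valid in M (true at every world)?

Yes

Let φ = ¬¬(□□◇p → ¬◇p). Evaluate φ at each world:
  s0 (successors {s0, s2}): φ is true.
  s1 (successors ∅): φ is true.
  s2 (successors {s1}): φ is true.
  s3 (successors {s0, s1, s2}): φ is true.
For instance, at s3:
  At s3: ¬(□□◇p → ¬◇p) is false, so ¬¬(□□◇p → ¬◇p) is true.
    At s3: □□◇p → ¬◇p is true, so ¬(□□◇p → ¬◇p) is false.
      At s3: □□◇p is false, ¬◇p is false, so □□◇p → ¬◇p is true.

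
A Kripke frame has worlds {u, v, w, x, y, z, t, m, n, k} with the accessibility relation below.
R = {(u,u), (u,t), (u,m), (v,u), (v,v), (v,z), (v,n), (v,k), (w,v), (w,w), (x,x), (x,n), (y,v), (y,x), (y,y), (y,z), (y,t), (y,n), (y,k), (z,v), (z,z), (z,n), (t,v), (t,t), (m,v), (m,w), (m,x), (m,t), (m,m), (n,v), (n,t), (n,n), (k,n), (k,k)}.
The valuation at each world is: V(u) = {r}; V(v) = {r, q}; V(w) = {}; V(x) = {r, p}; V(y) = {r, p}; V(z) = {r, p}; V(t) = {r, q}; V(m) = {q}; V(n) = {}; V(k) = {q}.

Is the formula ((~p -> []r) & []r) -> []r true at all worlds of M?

Let φ = ((~p -> []r) & []r) -> []r. Evaluate φ at each world:
  u (successors {u, t, m}): φ is true.
  v (successors {u, v, z, n, k}): φ is true.
  w (successors {v, w}): φ is true.
  x (successors {x, n}): φ is true.
  y (successors {v, x, y, z, t, n, k}): φ is true.
  z (successors {v, z, n}): φ is true.
  t (successors {v, t}): φ is true.
  m (successors {v, w, x, t, m}): φ is true.
  n (successors {v, t, n}): φ is true.
  k (successors {n, k}): φ is true.
For instance, at z:
  At z: (~p -> []r) & []r is false, []r is false, so ((~p -> []r) & []r) -> []r is true.
    At z: ~p -> []r is true, []r is false, so (~p -> []r) & []r is false.
      At z: ~p is false, []r is false, so ~p -> []r is true.
      At z: []r requires r at every successor {v, z, n}.
        r fails at n, so []r is false at z.
    At z: []r requires r at every successor {v, z, n}.
      r fails at n, so []r is false at z.

Yes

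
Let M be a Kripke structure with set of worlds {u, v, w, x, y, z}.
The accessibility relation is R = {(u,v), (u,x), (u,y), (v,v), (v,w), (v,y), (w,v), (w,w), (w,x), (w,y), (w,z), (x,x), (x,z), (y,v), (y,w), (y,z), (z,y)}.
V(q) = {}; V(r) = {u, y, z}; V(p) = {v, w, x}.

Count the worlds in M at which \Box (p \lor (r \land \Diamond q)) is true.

0

Let φ = \Box (p \lor (r \land \Diamond q)). Evaluate φ at each world:
  u (successors {v, x, y}): φ is false.
  v (successors {v, w, y}): φ is false.
  w (successors {v, w, x, y, z}): φ is false.
  x (successors {x, z}): φ is false.
  y (successors {v, w, z}): φ is false.
  z (successors {y}): φ is false.
For instance, at x:
  At x: \Box (p \lor (r \land \Diamond q)) requires p \lor (r \land \Diamond q) at every successor {x, z}.
    p \lor (r \land \Diamond q) fails at z, so \Box (p \lor (r \land \Diamond q)) is false at x.
      At z: p is false, r \land \Diamond q is false, so p \lor (r \land \Diamond q) is false.
Satisfying worlds: none.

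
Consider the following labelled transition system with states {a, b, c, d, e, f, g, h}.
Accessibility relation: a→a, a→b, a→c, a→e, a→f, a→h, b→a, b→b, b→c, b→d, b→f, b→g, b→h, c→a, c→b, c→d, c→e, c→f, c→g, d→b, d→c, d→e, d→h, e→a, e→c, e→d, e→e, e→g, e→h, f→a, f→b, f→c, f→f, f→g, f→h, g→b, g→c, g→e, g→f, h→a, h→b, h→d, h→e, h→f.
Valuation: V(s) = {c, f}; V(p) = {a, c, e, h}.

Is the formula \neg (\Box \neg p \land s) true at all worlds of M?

Let φ = \neg (\Box \neg p \land s). Evaluate φ at each world:
  a (successors {a, b, c, e, f, h}): φ is true.
  b (successors {a, b, c, d, f, g, h}): φ is true.
  c (successors {a, b, d, e, f, g}): φ is true.
  d (successors {b, c, e, h}): φ is true.
  e (successors {a, c, d, e, g, h}): φ is true.
  f (successors {a, b, c, f, g, h}): φ is true.
  g (successors {b, c, e, f}): φ is true.
  h (successors {a, b, d, e, f}): φ is true.
For instance, at a:
  At a: \Box \neg p \land s is false, so \neg (\Box \neg p \land s) is true.
    At a: \Box \neg p is false, s is false, so \Box \neg p \land s is false.
      At a: \Box \neg p requires \neg p at every successor {a, b, c, e, f, h}.
        \neg p fails at a, so \Box \neg p is false at a.

Yes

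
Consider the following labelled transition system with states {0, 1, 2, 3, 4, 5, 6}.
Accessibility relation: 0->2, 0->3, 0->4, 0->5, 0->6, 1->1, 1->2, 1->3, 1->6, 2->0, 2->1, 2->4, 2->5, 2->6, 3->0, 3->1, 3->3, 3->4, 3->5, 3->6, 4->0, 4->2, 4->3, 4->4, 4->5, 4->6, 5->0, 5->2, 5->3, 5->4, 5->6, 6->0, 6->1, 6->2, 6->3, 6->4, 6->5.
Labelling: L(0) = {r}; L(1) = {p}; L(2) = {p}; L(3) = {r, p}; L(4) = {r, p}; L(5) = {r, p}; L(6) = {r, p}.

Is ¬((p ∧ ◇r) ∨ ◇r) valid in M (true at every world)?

Let φ = ¬((p ∧ ◇r) ∨ ◇r). Evaluate φ at each world:
  0 (successors {2, 3, 4, 5, 6}): φ is false.
  1 (successors {1, 2, 3, 6}): φ is false.
  2 (successors {0, 1, 4, 5, 6}): φ is false.
  3 (successors {0, 1, 3, 4, 5, 6}): φ is false.
  4 (successors {0, 2, 3, 4, 5, 6}): φ is false.
  5 (successors {0, 2, 3, 4, 6}): φ is false.
  6 (successors {0, 1, 2, 3, 4, 5}): φ is false.
Detail at 0 (counterexample):
  At 0: (p ∧ ◇r) ∨ ◇r is true, so ¬((p ∧ ◇r) ∨ ◇r) is false.
    At 0: p ∧ ◇r is false, ◇r is true, so (p ∧ ◇r) ∨ ◇r is true.
      At 0: p is false, ◇r is true, so p ∧ ◇r is false.
      At 0: ◇r requires r at some successor in {2, 3, 4, 5, 6}.
        r holds at 3, so ◇r is true at 0.

No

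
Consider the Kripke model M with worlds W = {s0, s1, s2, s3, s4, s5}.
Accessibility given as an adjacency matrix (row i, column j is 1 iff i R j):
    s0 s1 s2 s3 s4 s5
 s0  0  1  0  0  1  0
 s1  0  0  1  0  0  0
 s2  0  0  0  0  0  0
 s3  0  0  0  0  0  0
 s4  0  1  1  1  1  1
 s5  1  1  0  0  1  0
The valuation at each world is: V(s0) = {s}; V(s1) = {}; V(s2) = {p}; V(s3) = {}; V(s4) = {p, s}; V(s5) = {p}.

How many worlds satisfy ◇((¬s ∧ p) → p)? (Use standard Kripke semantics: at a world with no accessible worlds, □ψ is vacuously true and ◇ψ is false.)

Recall that ◇ψ holds at a world iff ψ holds at some accessible world.
Let φ = ◇((¬s ∧ p) → p). Evaluate φ at each world:
  s0 (successors {s1, s4}): φ is true.
  s1 (successors {s2}): φ is true.
  s2 (successors ∅): φ is false.
  s3 (successors ∅): φ is false.
  s4 (successors {s1, s2, s3, s4, s5}): φ is true.
  s5 (successors {s0, s1, s4}): φ is true.
For instance, at s0:
  At s0: ◇((¬s ∧ p) → p) requires (¬s ∧ p) → p at some successor in {s1, s4}.
    (¬s ∧ p) → p holds at s1, so ◇((¬s ∧ p) → p) is true at s0.
Satisfying worlds: {s0, s1, s4, s5}

4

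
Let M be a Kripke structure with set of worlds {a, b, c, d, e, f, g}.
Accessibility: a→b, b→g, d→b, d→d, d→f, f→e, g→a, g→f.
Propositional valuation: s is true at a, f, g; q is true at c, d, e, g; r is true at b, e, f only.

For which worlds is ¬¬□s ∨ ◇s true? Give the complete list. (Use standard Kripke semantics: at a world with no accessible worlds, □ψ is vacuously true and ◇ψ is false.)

b, c, d, e, g

Let φ = ¬¬□s ∨ ◇s. Evaluate φ at each world:
  a (successors {b}): φ is false.
  b (successors {g}): φ is true.
  c (successors ∅): φ is true.
  d (successors {b, d, f}): φ is true.
  e (successors ∅): φ is true.
  f (successors {e}): φ is false.
  g (successors {a, f}): φ is true.
For instance, at f:
  At f: ¬¬□s is false, ◇s is false, so ¬¬□s ∨ ◇s is false.
    At f: ¬□s is true, so ¬¬□s is false.
      At f: □s is false, so ¬□s is true.
    At f: ◇s requires s at some successor in {e}.
      At e: s is false.
    So ◇s is false at f.
Satisfying worlds: {b, c, d, e, g}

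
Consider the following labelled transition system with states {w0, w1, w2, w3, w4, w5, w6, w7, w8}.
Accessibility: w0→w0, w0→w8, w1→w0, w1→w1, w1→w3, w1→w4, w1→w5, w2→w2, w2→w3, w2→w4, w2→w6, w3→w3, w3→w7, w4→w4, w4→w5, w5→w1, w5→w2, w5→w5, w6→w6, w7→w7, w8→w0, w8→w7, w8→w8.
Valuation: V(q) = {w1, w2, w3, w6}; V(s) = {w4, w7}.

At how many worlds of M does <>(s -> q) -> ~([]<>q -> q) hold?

2

Recall that []ψ holds at a world iff ψ holds at every accessible world, and <>ψ holds iff ψ holds at some accessible world.
Let φ = <>(s -> q) -> ~([]<>q -> q). Evaluate φ at each world:
  w0 (successors {w0, w8}): φ is false.
  w1 (successors {w0, w1, w3, w4, w5}): φ is false.
  w2 (successors {w2, w3, w4, w6}): φ is false.
  w3 (successors {w3, w7}): φ is false.
  w4 (successors {w4, w5}): φ is false.
  w5 (successors {w1, w2, w5}): φ is true.
  w6 (successors {w6}): φ is false.
  w7 (successors {w7}): φ is true.
  w8 (successors {w0, w7, w8}): φ is false.
For instance, at w1:
  At w1: <>(s -> q) is true, ~([]<>q -> q) is false, so <>(s -> q) -> ~([]<>q -> q) is false.
    At w1: <>(s -> q) requires s -> q at some successor in {w0, w1, w3, w4, w5}.
      s -> q holds at w0, so <>(s -> q) is true at w1.
    At w1: []<>q -> q is true, so ~([]<>q -> q) is false.
      At w1: []<>q is false, q is true, so []<>q -> q is true.
Satisfying worlds: {w5, w7}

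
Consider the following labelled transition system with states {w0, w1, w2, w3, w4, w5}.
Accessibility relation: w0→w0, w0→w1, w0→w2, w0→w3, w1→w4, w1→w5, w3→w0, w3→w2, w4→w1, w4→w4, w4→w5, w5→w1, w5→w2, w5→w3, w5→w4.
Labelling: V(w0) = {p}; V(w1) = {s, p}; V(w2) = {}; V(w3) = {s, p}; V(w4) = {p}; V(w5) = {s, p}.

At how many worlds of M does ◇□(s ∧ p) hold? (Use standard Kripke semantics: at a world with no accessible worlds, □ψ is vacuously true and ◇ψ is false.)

Let φ = ◇□(s ∧ p). Evaluate φ at each world:
  w0 (successors {w0, w1, w2, w3}): φ is true.
  w1 (successors {w4, w5}): φ is false.
  w2 (successors ∅): φ is false.
  w3 (successors {w0, w2}): φ is true.
  w4 (successors {w1, w4, w5}): φ is false.
  w5 (successors {w1, w2, w3, w4}): φ is true.
For instance, at w4:
  At w4: ◇□(s ∧ p) requires □(s ∧ p) at some successor in {w1, w4, w5}.
    At w1: □(s ∧ p) is false.
    At w4: □(s ∧ p) is false.
    At w5: □(s ∧ p) is false.
  So ◇□(s ∧ p) is false at w4.
Satisfying worlds: {w0, w3, w5}

3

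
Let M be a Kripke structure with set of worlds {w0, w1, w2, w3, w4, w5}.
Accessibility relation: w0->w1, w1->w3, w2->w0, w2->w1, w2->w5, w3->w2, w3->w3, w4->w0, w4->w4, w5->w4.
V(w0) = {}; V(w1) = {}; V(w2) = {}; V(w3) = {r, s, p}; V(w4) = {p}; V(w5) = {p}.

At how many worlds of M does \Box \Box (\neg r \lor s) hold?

6

Let φ = \Box \Box (\neg r \lor s). Evaluate φ at each world:
  w0 (successors {w1}): φ is true.
  w1 (successors {w3}): φ is true.
  w2 (successors {w0, w1, w5}): φ is true.
  w3 (successors {w2, w3}): φ is true.
  w4 (successors {w0, w4}): φ is true.
  w5 (successors {w4}): φ is true.
For instance, at w2:
  At w2: \Box \Box (\neg r \lor s) requires \Box (\neg r \lor s) at every successor {w0, w1, w5}.
      At w0: \Box (\neg r \lor s) requires \neg r \lor s at every successor {w1}.
        At w1: \neg r \lor s is true.
      So \Box (\neg r \lor s) is true at w0.
      At w1: \Box (\neg r \lor s) requires \neg r \lor s at every successor {w3}.
        At w3: \neg r \lor s is true.
      So \Box (\neg r \lor s) is true at w1.
      At w5: \Box (\neg r \lor s) requires \neg r \lor s at every successor {w4}.
        At w4: \neg r \lor s is true.
      So \Box (\neg r \lor s) is true at w5.
  So \Box \Box (\neg r \lor s) is true at w2.
Satisfying worlds: {w0, w1, w2, w3, w4, w5}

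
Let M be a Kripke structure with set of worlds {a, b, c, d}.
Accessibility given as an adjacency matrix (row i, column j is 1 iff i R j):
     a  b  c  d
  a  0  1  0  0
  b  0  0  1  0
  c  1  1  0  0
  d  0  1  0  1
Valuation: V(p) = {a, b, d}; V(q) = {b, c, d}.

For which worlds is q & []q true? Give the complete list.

b, d

Recall that []ψ holds at a world iff ψ holds at every accessible world, and <>ψ holds iff ψ holds at some accessible world.
Let φ = q & []q. Evaluate φ at each world:
  a (successors {b}): φ is false.
  b (successors {c}): φ is true.
  c (successors {a, b}): φ is false.
  d (successors {b, d}): φ is true.
For instance, at d:
  At d: q is true, []q is true, so q & []q is true.
    At d: []q requires q at every successor {b, d}.
      At b: q is true.
      At d: q is true.
    So []q is true at d.
Satisfying worlds: {b, d}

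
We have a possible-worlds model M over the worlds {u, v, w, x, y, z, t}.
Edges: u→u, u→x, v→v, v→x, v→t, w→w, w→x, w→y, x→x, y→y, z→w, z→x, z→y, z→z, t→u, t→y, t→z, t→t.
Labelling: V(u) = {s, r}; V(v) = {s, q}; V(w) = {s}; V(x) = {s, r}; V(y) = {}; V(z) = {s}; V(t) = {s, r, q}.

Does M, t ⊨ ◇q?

At t: ◇q requires q at some successor in {u, y, z, t}.
  q holds at t, so ◇q is true at t.

Yes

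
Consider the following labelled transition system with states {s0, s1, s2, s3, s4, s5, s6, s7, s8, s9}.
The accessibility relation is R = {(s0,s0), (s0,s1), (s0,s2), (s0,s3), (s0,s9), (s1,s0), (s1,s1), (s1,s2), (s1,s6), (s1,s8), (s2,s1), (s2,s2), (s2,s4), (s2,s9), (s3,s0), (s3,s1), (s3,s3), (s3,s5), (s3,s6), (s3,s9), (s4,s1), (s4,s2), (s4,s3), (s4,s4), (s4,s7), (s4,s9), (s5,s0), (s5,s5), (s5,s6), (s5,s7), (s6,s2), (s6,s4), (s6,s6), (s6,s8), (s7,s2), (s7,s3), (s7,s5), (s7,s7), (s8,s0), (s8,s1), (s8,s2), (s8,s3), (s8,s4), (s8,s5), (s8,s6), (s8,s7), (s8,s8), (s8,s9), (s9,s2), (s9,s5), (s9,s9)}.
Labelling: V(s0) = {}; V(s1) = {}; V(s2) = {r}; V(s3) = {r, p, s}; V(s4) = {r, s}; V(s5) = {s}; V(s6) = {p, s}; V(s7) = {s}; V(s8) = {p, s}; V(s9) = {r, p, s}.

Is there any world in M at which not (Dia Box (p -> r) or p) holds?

No

Let φ = not (Dia Box (p -> r) or p). Evaluate φ at each world:
  s0 (successors {s0, s1, s2, s3, s9}): φ is false.
  s1 (successors {s0, s1, s2, s6, s8}): φ is false.
  s2 (successors {s1, s2, s4, s9}): φ is false.
  s3 (successors {s0, s1, s3, s5, s6, s9}): φ is false.
  s4 (successors {s1, s2, s3, s4, s7, s9}): φ is false.
  s5 (successors {s0, s5, s6, s7}): φ is false.
  s6 (successors {s2, s4, s6, s8}): φ is false.
  s7 (successors {s2, s3, s5, s7}): φ is false.
  s8 (successors {s0, s1, s2, s3, s4, s5, s6, s7, s8, s9}): φ is false.
  s9 (successors {s2, s5, s9}): φ is false.
For instance, at s6:
  At s6: Dia Box (p -> r) or p is true, so not (Dia Box (p -> r) or p) is false.
    At s6: Dia Box (p -> r) is true, p is true, so Dia Box (p -> r) or p is true.
      At s6: Dia Box (p -> r) requires Box (p -> r) at some successor in {s2, s4, s6, s8}.
        Box (p -> r) holds at s2, so Dia Box (p -> r) is true at s6.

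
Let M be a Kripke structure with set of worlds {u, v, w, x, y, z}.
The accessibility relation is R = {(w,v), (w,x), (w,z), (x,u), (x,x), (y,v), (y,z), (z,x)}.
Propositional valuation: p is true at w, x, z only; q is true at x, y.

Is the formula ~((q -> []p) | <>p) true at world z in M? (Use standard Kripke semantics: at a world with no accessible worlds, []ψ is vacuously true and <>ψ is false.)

Recall that []ψ holds at a world iff ψ holds at every accessible world, and <>ψ holds iff ψ holds at some accessible world.
At z: (q -> []p) | <>p is true, so ~((q -> []p) | <>p) is false.
  At z: q -> []p is true, <>p is true, so (q -> []p) | <>p is true.
    At z: q is false, []p is true, so q -> []p is true.
      At z: []p requires p at every successor {x}.
        At x: p is true.
      So []p is true at z.
    At z: <>p requires p at some successor in {x}.
      p holds at x, so <>p is true at z.

No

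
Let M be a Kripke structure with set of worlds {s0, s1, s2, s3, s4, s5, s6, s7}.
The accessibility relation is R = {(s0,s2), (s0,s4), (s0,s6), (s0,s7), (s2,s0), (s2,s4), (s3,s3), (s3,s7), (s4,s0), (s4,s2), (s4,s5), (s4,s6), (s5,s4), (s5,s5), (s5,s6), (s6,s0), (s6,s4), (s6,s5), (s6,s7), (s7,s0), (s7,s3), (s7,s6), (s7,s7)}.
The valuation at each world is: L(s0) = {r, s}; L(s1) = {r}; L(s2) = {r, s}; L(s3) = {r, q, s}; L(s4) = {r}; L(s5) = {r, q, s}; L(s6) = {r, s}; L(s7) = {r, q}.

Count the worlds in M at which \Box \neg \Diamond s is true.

Let φ = \Box \neg \Diamond s. Evaluate φ at each world:
  s0 (successors {s2, s4, s6, s7}): φ is false.
  s1 (successors ∅): φ is true.
  s2 (successors {s0, s4}): φ is false.
  s3 (successors {s3, s7}): φ is false.
  s4 (successors {s0, s2, s5, s6}): φ is false.
  s5 (successors {s4, s5, s6}): φ is false.
  s6 (successors {s0, s4, s5, s7}): φ is false.
  s7 (successors {s0, s3, s6, s7}): φ is false.
For instance, at s0:
  At s0: \Box \neg \Diamond s requires \neg \Diamond s at every successor {s2, s4, s6, s7}.
    \neg \Diamond s fails at s2, so \Box \neg \Diamond s is false at s0.
      At s2: \Diamond s is true, so \neg \Diamond s is false.
Satisfying worlds: {s1}

1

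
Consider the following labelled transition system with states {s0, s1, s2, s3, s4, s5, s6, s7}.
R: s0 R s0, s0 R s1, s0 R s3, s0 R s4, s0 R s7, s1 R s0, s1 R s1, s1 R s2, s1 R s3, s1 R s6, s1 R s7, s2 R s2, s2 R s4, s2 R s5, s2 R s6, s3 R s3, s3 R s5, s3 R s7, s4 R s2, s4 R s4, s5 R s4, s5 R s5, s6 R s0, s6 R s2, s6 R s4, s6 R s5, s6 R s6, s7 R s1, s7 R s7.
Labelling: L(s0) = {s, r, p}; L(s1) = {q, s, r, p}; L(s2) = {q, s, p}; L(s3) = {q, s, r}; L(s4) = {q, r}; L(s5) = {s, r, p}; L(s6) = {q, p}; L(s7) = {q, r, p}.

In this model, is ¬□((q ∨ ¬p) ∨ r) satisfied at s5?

No

At s5: □((q ∨ ¬p) ∨ r) is true, so ¬□((q ∨ ¬p) ∨ r) is false.
  At s5: □((q ∨ ¬p) ∨ r) requires (q ∨ ¬p) ∨ r at every successor {s4, s5}.
    At s4: (q ∨ ¬p) ∨ r is true.
    At s5: (q ∨ ¬p) ∨ r is true.
  So □((q ∨ ¬p) ∨ r) is true at s5.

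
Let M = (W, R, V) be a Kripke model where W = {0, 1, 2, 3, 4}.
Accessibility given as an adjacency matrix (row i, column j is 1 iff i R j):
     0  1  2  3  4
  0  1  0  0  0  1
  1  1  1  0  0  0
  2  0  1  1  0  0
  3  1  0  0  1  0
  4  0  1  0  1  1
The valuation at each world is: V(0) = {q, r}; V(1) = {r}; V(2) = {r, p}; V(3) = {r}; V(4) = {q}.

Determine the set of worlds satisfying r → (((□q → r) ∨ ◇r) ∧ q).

0, 4

Let φ = r → (((□q → r) ∨ ◇r) ∧ q). Evaluate φ at each world:
  0 (successors {0, 4}): φ is true.
  1 (successors {0, 1}): φ is false.
  2 (successors {1, 2}): φ is false.
  3 (successors {0, 3}): φ is false.
  4 (successors {1, 3, 4}): φ is true.
For instance, at 2:
  At 2: r is true, ((□q → r) ∨ ◇r) ∧ q is false, so r → (((□q → r) ∨ ◇r) ∧ q) is false.
    At 2: (□q → r) ∨ ◇r is true, q is false, so ((□q → r) ∨ ◇r) ∧ q is false.
      At 2: □q → r is true, ◇r is true, so (□q → r) ∨ ◇r is true.
Satisfying worlds: {0, 4}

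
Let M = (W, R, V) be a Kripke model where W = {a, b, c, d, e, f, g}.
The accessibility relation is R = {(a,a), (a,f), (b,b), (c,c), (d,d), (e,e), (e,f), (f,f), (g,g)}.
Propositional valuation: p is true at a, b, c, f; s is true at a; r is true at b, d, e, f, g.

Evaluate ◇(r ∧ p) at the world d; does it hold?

At d: ◇(r ∧ p) requires r ∧ p at some successor in {d}.
  At d: r ∧ p is false.
So ◇(r ∧ p) is false at d.

No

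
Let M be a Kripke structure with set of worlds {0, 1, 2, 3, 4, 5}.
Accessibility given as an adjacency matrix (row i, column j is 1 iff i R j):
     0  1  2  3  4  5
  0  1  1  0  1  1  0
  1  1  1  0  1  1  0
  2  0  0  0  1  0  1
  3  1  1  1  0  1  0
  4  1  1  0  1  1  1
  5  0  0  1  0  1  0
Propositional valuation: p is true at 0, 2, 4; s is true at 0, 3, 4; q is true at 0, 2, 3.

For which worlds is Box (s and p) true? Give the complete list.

none

Let φ = Box (s and p). Evaluate φ at each world:
  0 (successors {0, 1, 3, 4}): φ is false.
  1 (successors {0, 1, 3, 4}): φ is false.
  2 (successors {3, 5}): φ is false.
  3 (successors {0, 1, 2, 4}): φ is false.
  4 (successors {0, 1, 3, 4, 5}): φ is false.
  5 (successors {2, 4}): φ is false.
For instance, at 2:
  At 2: Box (s and p) requires s and p at every successor {3, 5}.
    s and p fails at 3, so Box (s and p) is false at 2.
Satisfying worlds: none.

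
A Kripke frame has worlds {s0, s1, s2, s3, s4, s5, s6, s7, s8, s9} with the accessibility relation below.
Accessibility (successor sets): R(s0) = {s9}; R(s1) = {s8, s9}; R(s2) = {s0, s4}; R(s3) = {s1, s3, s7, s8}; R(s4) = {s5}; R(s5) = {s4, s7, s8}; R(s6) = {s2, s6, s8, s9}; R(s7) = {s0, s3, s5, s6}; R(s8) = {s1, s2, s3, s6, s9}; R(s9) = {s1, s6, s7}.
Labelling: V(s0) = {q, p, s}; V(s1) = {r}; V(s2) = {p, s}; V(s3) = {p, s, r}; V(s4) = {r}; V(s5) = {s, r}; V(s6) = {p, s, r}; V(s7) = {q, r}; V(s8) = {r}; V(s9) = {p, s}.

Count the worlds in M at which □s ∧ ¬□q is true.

3

Let φ = □s ∧ ¬□q. Evaluate φ at each world:
  s0 (successors {s9}): φ is true.
  s1 (successors {s8, s9}): φ is false.
  s2 (successors {s0, s4}): φ is false.
  s3 (successors {s1, s3, s7, s8}): φ is false.
  s4 (successors {s5}): φ is true.
  s5 (successors {s4, s7, s8}): φ is false.
  s6 (successors {s2, s6, s8, s9}): φ is false.
  s7 (successors {s0, s3, s5, s6}): φ is true.
  s8 (successors {s1, s2, s3, s6, s9}): φ is false.
  s9 (successors {s1, s6, s7}): φ is false.
For instance, at s9:
  At s9: □s is false, ¬□q is true, so □s ∧ ¬□q is false.
    At s9: □s requires s at every successor {s1, s6, s7}.
      s fails at s1, so □s is false at s9.
    At s9: □q is false, so ¬□q is true.
      At s9: □q requires q at every successor {s1, s6, s7}.
        q fails at s1, so □q is false at s9.
Satisfying worlds: {s0, s4, s7}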